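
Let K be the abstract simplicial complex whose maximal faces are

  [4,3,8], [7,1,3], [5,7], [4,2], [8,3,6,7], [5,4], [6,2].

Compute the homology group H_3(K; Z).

Take the total order 1 < 2 < 3 < 4 < 5 < 6 < 7 < 8 on the vertex set. Then K (dimension 3) consists of the simplices:

  0-simplices (8): [1], [2], [3], [4], [5], [6], [7], [8]
  1-simplices (14): [1,3], [1,7], [2,4], [2,6], [3,4], [3,6], [3,7], [3,8], [4,5], [4,8], [5,7], [6,7], [6,8], [7,8]
  2-simplices (6): [1,3,7], [3,4,8], [3,6,7], [3,6,8], [3,7,8], [6,7,8]
  3-simplices (1): [3,6,7,8]

so the chain groups are C_0 ≅ Z^8, C_1 ≅ Z^14, C_2 ≅ Z^6, C_3 ≅ Z^1.

∂_1: C_1 → C_0 sends each edge [p,q] (with p < q) to q − p.
The resulting 8×14 matrix has rank 7, and its Smith normal form has invariant factors (1,1,1,1,1,1,1).

∂_2: C_2 → C_1 sends each 2-simplex [p,q,r] to [q,r] − [p,r] + [p,q]. For instance
  ∂[6,7,8] = [7,8] − [6,8] + [6,7],
  ∂[3,7,8] = [7,8] − [3,8] + [3,7].
The 14×6 boundary matrix has rank 5 and Smith normal form diag(1,1,1,1,1).

Boundary ∂_3: C_3 → C_2 sends each 3-simplex σ to the alternating sum Σ_i (−1)^i (σ with its i-th vertex removed). For instance
  ∂[3,6,7,8] = [6,7,8] − [3,7,8] + [3,6,8] − [3,6,7].
As a 6×1 matrix over Z this has rank 1, with invariant factors (1).

Now H_k = ker ∂_k / im ∂_{k+1}, so:

  H_3: rank ker ∂_3 − rank ∂_4 = (1 − 1) − 0 = 0, and there is no ∂_4, so H_3 = 0.

H_3 ≅ 0.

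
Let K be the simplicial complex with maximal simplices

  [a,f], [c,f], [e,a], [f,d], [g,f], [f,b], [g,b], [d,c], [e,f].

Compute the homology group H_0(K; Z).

K has 7 vertices, 9 edges.
rank ∂_0 = 0, rank ∂_1 = 6 ⇒ b_0 = 7 − 0 − 6 = 1; all invariant factors of ∂_1 are 1 so no torsion. So H_0 ≅ Z.

H_0 ≅ Z.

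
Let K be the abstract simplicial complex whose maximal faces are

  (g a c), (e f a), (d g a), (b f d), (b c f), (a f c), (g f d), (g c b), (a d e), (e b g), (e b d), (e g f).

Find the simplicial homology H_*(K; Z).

H_0 = Z,  H_1 = Z/2,  H_2 = 0.

Fix the vertex order a < b < c < d < e < f < g and write every simplex with vertices in increasing order. Then dim K = 2 and the simplices of K are:

  0-simplices (7): a, b, c, d, e, f, g
  1-simplices (18): ac, ad, ae, af, ag, bc, bd, be, bf, bg, cf, cg, de, df, dg, ef, eg, fg
  2-simplices (12): acf, acg, ade, adg, aef, bcf, bcg, bde, bdf, beg, dfg, efg

so the chain groups are C_0 ≅ Z^7, C_1 ≅ Z^18, C_2 ≅ Z^12.

The boundary map ∂_1: C_1 → C_0 sends each edge [p,q] (with p < q) to q − p. For instance
  ∂bf = f − b.
As a 7×18 matrix over Z this has rank 6, with invariant factors (1,1,1,1,1,1).

Boundary ∂_2: C_2 → C_1 maps a triangle to the signed sum of its edges. For instance
  ∂beg = eg − bg + be,
  ∂bde = de − be + bd.
As a 18×12 matrix over Z this has rank 12, with invariant factors (1,1,1,1,1,1,1,1,1,1,1,2).

Reading off H_k = ker ∂_k / im ∂_{k+1}:

  H_0: rank C_0 − rank ∂_1 = 7 − 6 = 1, and the invariant factors of ∂_1 are all 1, so H_0 = Z.
  H_1: rank ker ∂_1 − rank ∂_2 = (18 − 6) − 12 = 0, and ∂_2 has invariant factor 2 > 1, so H_1 = Z/2.
  H_2: rank ker ∂_2 − rank ∂_3 = (12 − 12) − 0 = 0, and there is no ∂_3, so H_2 = 0.

As a check, the Euler characteristic is 7 − 18 + 12 = 1, which agrees with 1 − 0 + 0 = 1.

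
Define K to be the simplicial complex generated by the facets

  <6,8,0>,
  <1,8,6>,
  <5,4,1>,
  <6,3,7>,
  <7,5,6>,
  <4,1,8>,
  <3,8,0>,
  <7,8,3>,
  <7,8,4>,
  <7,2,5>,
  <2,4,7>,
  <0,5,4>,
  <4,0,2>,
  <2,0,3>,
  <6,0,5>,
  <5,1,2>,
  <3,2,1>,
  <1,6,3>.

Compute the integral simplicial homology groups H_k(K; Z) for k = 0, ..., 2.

We work with the vertex ordering 0 < 1 < 2 < 3 < 4 < 5 < 6 < 7 < 8. The simplices of K, each written with vertices in increasing order, are:

  0-simplices (9): [0], [1], [2], [3], [4], [5], [6], [7], [8]
  1-simplices (27): (27 of them)
  2-simplices (18): [0,2,3], [0,2,4], [0,3,8], [0,4,5], [0,5,6], [0,6,8], [1,2,3], [1,2,5], [1,3,6], [1,4,5], [1,4,8], [1,6,8], [2,4,7], [2,5,7], [3,6,7], [3,7,8], [4,7,8], [5,6,7]

so the chain groups are C_0 ≅ Z^9, C_1 ≅ Z^27, C_2 ≅ Z^18.

∂_1: C_1 → C_0 is given by ∂[p,q] = [q] − [p]. For instance
  ∂[1,8] = [8] − [1].
The 9×27 boundary matrix has rank 8 and Smith normal form diag(1,1,1,1,1,1,1,1).

The boundary map ∂_2: C_2 → C_1 acts by ∂[p,q,r] = [q,r] − [p,r] + [p,q]. For instance
  ∂[0,6,8] = [6,8] − [0,8] + [0,6],
  ∂[1,3,6] = [3,6] − [1,6] + [1,3].
The 27×18 boundary matrix has rank 18 and Smith normal form diag(1,1,1,1,1,1,1,1,1,1,1,1,1,1,1,1,1,2).

Now H_k = ker ∂_k / im ∂_{k+1}, so:

  H_0: rank C_0 − rank ∂_1 = 9 − 8 = 1, and the invariant factors of ∂_1 are all 1, so H_0 = Z.
  H_1: rank ker ∂_1 − rank ∂_2 = (27 − 8) − 18 = 1, and ∂_2 has invariant factor 2 > 1, so H_1 = Z ⊕ Z_2.
  H_2: rank ker ∂_2 − rank ∂_3 = (18 − 18) − 0 = 0, and there is no ∂_3, so H_2 = 0.

H_0 ≅ Z,  H_1 ≅ Z ⊕ Z_2,  H_2 = 0.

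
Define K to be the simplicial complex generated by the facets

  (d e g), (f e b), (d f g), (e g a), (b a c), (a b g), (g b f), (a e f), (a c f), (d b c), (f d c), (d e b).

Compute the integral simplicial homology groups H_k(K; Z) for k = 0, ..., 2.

H_0 = Z,  H_1 = Z/2Z,  H_2 = 0.

We work with the vertex ordering a < b < c < d < e < f < g. The simplices of K, each written with vertices in increasing order, are:

  0-simplices (7): a, b, c, d, e, f, g
  1-simplices (18): ab, ac, ae, af, ag, bc, bd, be, bf, bg, cd, cf, de, df, dg, ef, eg, fg
  2-simplices (12): abc, abg, acf, aef, aeg, bcd, bde, bef, bfg, cdf, deg, dfg

so the chain groups are C_0 ≅ Z^7, C_1 ≅ Z^18, C_2 ≅ Z^12.

The boundary map ∂_1: C_1 → C_0 sends each edge [p,q] (with p < q) to q − p.
This gives a 7×18 integer matrix of rank 6; reducing to Smith normal form yields diagonal entries (1,1,1,1,1,1).

The boundary map ∂_2: C_2 → C_1 maps a triangle to the signed sum of its edges. For instance
  ∂bde = de − be + bd,
  ∂cdf = df − cf + cd.
The 18×12 boundary matrix has rank 12 and Smith normal form diag(1,1,1,1,1,1,1,1,1,1,1,2).

Computing H_k = (kernel of ∂_k) / (image of ∂_{k+1}):

  H_0: rank C_0 − rank ∂_1 = 7 − 6 = 1, and the invariant factors of ∂_1 are all 1, so H_0 ≅ Z.
  H_1: rank ker ∂_1 − rank ∂_2 = (18 − 6) − 12 = 0, and ∂_2 has invariant factor 2 > 1, so H_1 ≅ Z/2Z.
  H_2: rank ker ∂_2 − rank ∂_3 = (12 − 12) − 0 = 0, and there is no ∂_3, so H_2 ≅ 0.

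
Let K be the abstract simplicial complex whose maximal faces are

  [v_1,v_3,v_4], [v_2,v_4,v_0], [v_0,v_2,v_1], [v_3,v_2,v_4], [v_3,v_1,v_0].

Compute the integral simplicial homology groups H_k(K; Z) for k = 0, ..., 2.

H_0 ≅ Z,  H_1 ≅ Z,  H_2 = 0.

We work with the vertex ordering v_0 < v_1 < v_2 < v_3 < v_4. The simplices of K, each written with vertices in increasing order, are:

  0-simplices (5): [v_0], [v_1], [v_2], [v_3], [v_4]
  1-simplices (10): [v_0,v_1], [v_0,v_2], [v_0,v_3], [v_0,v_4], [v_1,v_2], [v_1,v_3], [v_1,v_4], [v_2,v_3], [v_2,v_4], [v_3,v_4]
  2-simplices (5): [v_0,v_1,v_2], [v_0,v_1,v_3], [v_0,v_2,v_4], [v_1,v_3,v_4], [v_2,v_3,v_4]

Hence C_0 ≅ Z^5, C_1 ≅ Z^10, C_2 ≅ Z^5.

The boundary map ∂_1: C_1 → C_0 sends each edge [p,q] (with p < q) to q − p. For instance
  ∂[v_3,v_4] = [v_4] − [v_3].
The 5×10 boundary matrix has rank 4 and Smith normal form diag(1,1,1,1).

∂_2: C_2 → C_1 maps a triangle to the signed sum of its edges. For instance
  ∂[v_0,v_1,v_2] = [v_1,v_2] − [v_0,v_2] + [v_0,v_1],
  ∂[v_0,v_2,v_4] = [v_2,v_4] − [v_0,v_4] + [v_0,v_2].
The resulting 10×5 matrix has rank 5, and its Smith normal form has invariant factors (1,1,1,1,1).

Computing H_k = (kernel of ∂_k) / (image of ∂_{k+1}):

  H_0: rank C_0 − rank ∂_1 = 5 − 4 = 1, and the invariant factors of ∂_1 are all 1, so H_0 ≅ Z.
  H_1: rank ker ∂_1 − rank ∂_2 = (10 − 4) − 5 = 1, and the invariant factors of ∂_2 are all 1, so H_1 ≅ Z.
  H_2: rank ker ∂_2 − rank ∂_3 = (5 − 5) − 0 = 0, and there is no ∂_3, so H_2 ≅ 0.

(K is a triangulation of the Möbius band.)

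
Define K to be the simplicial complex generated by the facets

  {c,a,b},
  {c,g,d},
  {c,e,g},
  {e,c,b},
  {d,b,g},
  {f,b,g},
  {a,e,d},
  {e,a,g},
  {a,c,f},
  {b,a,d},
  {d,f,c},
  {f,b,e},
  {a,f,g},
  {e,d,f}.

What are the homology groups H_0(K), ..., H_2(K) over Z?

Take the total order a < b < c < d < e < f < g on the vertex set. Then K (dimension 2) consists of the simplices:

  0-simplices (7): a, b, c, d, e, f, g
  1-simplices (21): ab, ac, ad, ae, af, ag, bc, bd, be, bf, bg, cd, ce, cf, cg, de, df, dg, ef, eg, fg
  2-simplices (14): abc, abd, acf, ade, aeg, afg, bce, bdg, bef, bfg, cdf, cdg, ceg, def

so the chain groups are C_0 ≅ Z^7, C_1 ≅ Z^21, C_2 ≅ Z^14.

The boundary map ∂_1: C_1 → C_0 sends each edge [p,q] (with p < q) to q − p. For instance
  ∂cd = d − c.
As a 7×21 matrix over Z this has rank 6, with invariant factors (1,1,1,1,1,1).

The boundary map ∂_2: C_2 → C_1 maps a triangle to the signed sum of its edges. For instance
  ∂cdg = dg − cg + cd,
  ∂bdg = dg − bg + bd.
The 21×14 boundary matrix has rank 13 and Smith normal form diag(1,1,1,1,1,1,1,1,1,1,1,1,1).

From H_k ≅ ker(∂_k) / im(∂_{k+1}) we obtain:

  H_0: rank C_0 − rank ∂_1 = 7 − 6 = 1, and the invariant factors of ∂_1 are all 1, so H_0 = Z.
  H_1: rank ker ∂_1 − rank ∂_2 = (21 − 6) − 13 = 2, and the invariant factors of ∂_2 are all 1, so H_1 = Z^2.
  H_2: rank ker ∂_2 − rank ∂_3 = (14 − 13) − 0 = 1, and there is no ∂_3, so H_2 = Z.

As a check, the Euler characteristic is 7 − 21 + 14 = 0, which agrees with 1 − 2 + 1 = 0.

H_0 = Z,  H_1 = Z^2,  H_2 = Z.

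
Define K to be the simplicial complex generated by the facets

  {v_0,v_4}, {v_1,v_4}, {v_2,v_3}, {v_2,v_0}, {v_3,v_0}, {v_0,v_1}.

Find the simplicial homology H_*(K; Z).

We work with the vertex ordering v_0 < v_1 < v_2 < v_3 < v_4. The simplices of K, each written with vertices in increasing order, are:

  0-simplices (5): [v_0], [v_1], [v_2], [v_3], [v_4]
  1-simplices (6): [v_0,v_1], [v_0,v_2], [v_0,v_3], [v_0,v_4], [v_1,v_4], [v_2,v_3]

giving chain groups C_0 ≅ Z^5, C_1 ≅ Z^6.

∂_1: C_1 → C_0 is given by ∂[p,q] = [q] − [p].
As a 5×6 matrix over Z this has rank 4, with invariant factors (1,1,1,1).

Now H_k = ker ∂_k / im ∂_{k+1}, so:

  H_0: rank C_0 − rank ∂_1 = 5 − 4 = 1, and the invariant factors of ∂_1 are all 1, so H_0 = Z.
  H_1: rank ker ∂_1 − rank ∂_2 = (6 − 4) − 0 = 2, and there is no ∂_2, so H_1 = Z^2.

(K is a triangulation of a wedge of 2 circles.)

H_0 = Z,  H_1 = Z^2.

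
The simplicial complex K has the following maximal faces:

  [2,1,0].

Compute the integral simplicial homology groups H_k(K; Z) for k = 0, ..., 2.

Take the total order 0 < 1 < 2 on the vertex set. Then K (dimension 2) consists of the simplices:

  0-simplices (3): [0], [1], [2]
  1-simplices (3): [0,1], [0,2], [1,2]
  2-simplices (1): [0,1,2]

so the chain groups are C_0 ≅ Z^3, C_1 ≅ Z^3, C_2 ≅ Z^1.

∂_1: C_1 → C_0 is given by ∂[p,q] = [q] − [p]. For instance
  ∂[1,2] = [2] − [1].
This gives a 3×3 integer matrix of rank 2; reducing to Smith normal form yields diagonal entries (1,1).

The boundary map ∂_2: C_2 → C_1 acts by ∂[p,q,r] = [q,r] − [p,r] + [p,q]. For instance
  ∂[0,1,2] = [1,2] − [0,2] + [0,1].
The 3×1 boundary matrix has rank 1 and Smith normal form diag(1).

Reading off H_k = ker ∂_k / im ∂_{k+1}:

  H_0: rank C_0 − rank ∂_1 = 3 − 2 = 1, and the invariant factors of ∂_1 are all 1, so H_0 = Z.
  H_1: rank ker ∂_1 − rank ∂_2 = (3 − 2) − 1 = 0, and the invariant factors of ∂_2 are all 1, so H_1 = 0.
  H_2: rank ker ∂_2 − rank ∂_3 = (1 − 1) − 0 = 0, and there is no ∂_3, so H_2 = 0.

H_0 = Z,  H_1 = 0,  H_2 = 0.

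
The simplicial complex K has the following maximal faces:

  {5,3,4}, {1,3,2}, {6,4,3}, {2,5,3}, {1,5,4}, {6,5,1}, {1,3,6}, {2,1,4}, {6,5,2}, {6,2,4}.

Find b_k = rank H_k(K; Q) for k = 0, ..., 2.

b_0 = 1, b_1 = 0, b_2 = 0.

Take the total order 1 < 2 < 3 < 4 < 5 < 6 on the vertex set. Then K (dimension 2) consists of the simplices:

  0-simplices (6): [1], [2], [3], [4], [5], [6]
  1-simplices (15): [1,2], [1,3], [1,4], [1,5], [1,6], [2,3], [2,4], [2,5], [2,6], [3,4], [3,5], [3,6], [4,5], [4,6], [5,6]
  2-simplices (10): [1,2,3], [1,2,4], [1,3,6], [1,4,5], [1,5,6], [2,3,5], [2,4,6], [2,5,6], [3,4,5], [3,4,6]

giving chain groups C_0 ≅ Z^6, C_1 ≅ Z^15, C_2 ≅ Z^10.

Boundary ∂_1: C_1 → C_0 is given by ∂[p,q] = [q] − [p]. For instance
  ∂[2,3] = [3] − [2].
As a 6×15 matrix over Z this has rank 5, with invariant factors (1,1,1,1,1).

Boundary ∂_2: C_2 → C_1 sends each 2-simplex [p,q,r] to [q,r] − [p,r] + [p,q]. For instance
  ∂[1,4,5] = [4,5] − [1,5] + [1,4],
  ∂[1,5,6] = [5,6] − [1,6] + [1,5].
The 15×10 boundary matrix has rank 10 and Smith normal form diag(1,1,1,1,1,1,1,1,1,2).

From H_k ≅ ker(∂_k) / im(∂_{k+1}) we obtain:

  H_0: rank C_0 − rank ∂_1 = 6 − 5 = 1, and the invariant factors of ∂_1 are all 1, so H_0 ≅ Z.
  H_1: rank ker ∂_1 − rank ∂_2 = (15 − 5) − 10 = 0, and ∂_2 has invariant factor 2 > 1, so H_1 ≅ Z_2.
  H_2: rank ker ∂_2 − rank ∂_3 = (10 − 10) − 0 = 0, and there is no ∂_3, so H_2 ≅ 0.

As a check, the Euler characteristic is 6 − 15 + 10 = 1, which agrees with 1 − 0 + 0 = 1.
(K is a triangulation of the real projective plane RP^2.)

Hence the Betti numbers are b_0 = 1, b_1 = 0, b_2 = 0.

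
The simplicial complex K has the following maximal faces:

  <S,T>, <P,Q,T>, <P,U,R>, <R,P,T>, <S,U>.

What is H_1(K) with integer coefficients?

Order the vertices as P < Q < R < S < T < U. Listing each simplex with vertices in this order, K has dimension 2 with simplices:

  0-simplices (6): P, Q, R, S, T, U
  1-simplices (9): PQ, PR, PT, PU, QT, RT, RU, ST, SU
  2-simplices (3): PQT, PRT, PRU

giving chain groups C_0 ≅ Z^6, C_1 ≅ Z^9, C_2 ≅ Z^3.

Boundary ∂_1: C_1 → C_0 maps an edge to its endpoints' difference, ∂[p,q] = q − p.
As a 6×9 matrix over Z this has rank 5, with invariant factors (1,1,1,1,1).

The boundary map ∂_2: C_2 → C_1 maps a triangle to the signed sum of its edges. For instance
  ∂PRU = RU − PU + PR,
  ∂PQT = QT − PT + PQ.
This gives a 9×3 integer matrix of rank 3; reducing to Smith normal form yields diagonal entries (1,1,1).

From H_k ≅ ker(∂_k) / im(∂_{k+1}) we obtain:

  H_1: rank ker ∂_1 − rank ∂_2 = (9 − 5) − 3 = 1, and the invariant factors of ∂_2 are all 1, so H_1 = Z.

H_1 ≅ Z.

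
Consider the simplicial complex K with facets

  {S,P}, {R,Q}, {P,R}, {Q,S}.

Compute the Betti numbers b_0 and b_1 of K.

Order the vertices as P < Q < R < S. Listing each simplex with vertices in this order, K has dimension 1 with simplices:

  0-simplices (4): P, Q, R, S
  1-simplices (4): PR, PS, QR, QS

giving chain groups C_0 ≅ Z^4, C_1 ≅ Z^4.

The boundary map ∂_1: C_1 → C_0 is given by ∂[p,q] = [q] − [p]. For instance
  ∂PS = S − P.
The resulting 4×4 matrix has rank 3, and its Smith normal form has invariant factors (1,1,1).

Computing H_k = (kernel of ∂_k) / (image of ∂_{k+1}):

  H_0: rank C_0 − rank ∂_1 = 4 − 3 = 1, and the invariant factors of ∂_1 are all 1, so H_0 = Z.
  H_1: rank ker ∂_1 − rank ∂_2 = (4 − 3) − 0 = 1, and there is no ∂_2, so H_1 = Z.

Hence the Betti numbers are b_0 = 1, b_1 = 1.

b_0 = 1, b_1 = 1.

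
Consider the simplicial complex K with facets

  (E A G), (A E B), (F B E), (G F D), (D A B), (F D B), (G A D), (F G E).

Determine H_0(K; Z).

Order the vertices as A < B < D < E < F < G. Listing each simplex with vertices in this order, K has dimension 2 with simplices:

  0-simplices (6): A, B, D, E, F, G
  1-simplices (12): AB, AD, AE, AG, BD, BE, BF, DF, DG, EF, EG, FG
  2-simplices (8): ABD, ABE, ADG, AEG, BDF, BEF, DFG, EFG

Hence C_0 ≅ Z^6, C_1 ≅ Z^12, C_2 ≅ Z^8.

Boundary ∂_1: C_1 → C_0 is given by ∂[p,q] = [q] − [p].
As a 6×12 matrix over Z this has rank 5, with invariant factors (1,1,1,1,1).

∂_2: C_2 → C_1 maps a triangle to the signed sum of its edges. For instance
  ∂ABD = BD − AD + AB,
  ∂BDF = DF − BF + BD.
The 12×8 boundary matrix has rank 7 and Smith normal form diag(1,1,1,1,1,1,1).

From H_k ≅ ker(∂_k) / im(∂_{k+1}) we obtain:

  H_0: rank C_0 − rank ∂_1 = 6 − 5 = 1, and the invariant factors of ∂_1 are all 1, so H_0 ≅ Z.

H_0 = Z.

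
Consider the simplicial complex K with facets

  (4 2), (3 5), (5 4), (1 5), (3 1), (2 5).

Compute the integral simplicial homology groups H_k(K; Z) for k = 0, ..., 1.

H_0 = Z,  H_1 = Z^2.

K has 5 vertices, 6 edges.
rank ∂_0 = 0, rank ∂_1 = 4 ⇒ b_0 = 5 − 0 − 4 = 1; all invariant factors of ∂_1 are 1 so no torsion. So H_0 ≅ Z.
rank ∂_1 = 4, rank ∂_2 = 0 ⇒ b_1 = 6 − 4 − 0 = 2. So H_1 ≅ Z^2.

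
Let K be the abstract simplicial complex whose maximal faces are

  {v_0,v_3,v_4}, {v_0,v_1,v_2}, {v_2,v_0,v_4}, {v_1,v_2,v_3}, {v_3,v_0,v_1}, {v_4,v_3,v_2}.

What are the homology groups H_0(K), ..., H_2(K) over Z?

Order the vertices as v_0 < v_1 < v_2 < v_3 < v_4. Listing each simplex with vertices in this order, K has dimension 2 with simplices:

  0-simplices (5): [v_0], [v_1], [v_2], [v_3], [v_4]
  1-simplices (9): [v_0,v_1], [v_0,v_2], [v_0,v_3], [v_0,v_4], [v_1,v_2], [v_1,v_3], [v_2,v_3], [v_2,v_4], [v_3,v_4]
  2-simplices (6): [v_0,v_1,v_2], [v_0,v_1,v_3], [v_0,v_2,v_4], [v_0,v_3,v_4], [v_1,v_2,v_3], [v_2,v_3,v_4]

giving chain groups C_0 ≅ Z^5, C_1 ≅ Z^9, C_2 ≅ Z^6.

The boundary map ∂_1: C_1 → C_0 maps an edge to its endpoints' difference, ∂[p,q] = q − p.
This gives a 5×9 integer matrix of rank 4; reducing to Smith normal form yields diagonal entries (1,1,1,1).

Boundary ∂_2: C_2 → C_1 maps a triangle to the signed sum of its edges. For instance
  ∂[v_1,v_2,v_3] = [v_2,v_3] − [v_1,v_3] + [v_1,v_2],
  ∂[v_2,v_3,v_4] = [v_3,v_4] − [v_2,v_4] + [v_2,v_3].
The 9×6 boundary matrix has rank 5 and Smith normal form diag(1,1,1,1,1).

Computing H_k = (kernel of ∂_k) / (image of ∂_{k+1}):

  H_0: rank C_0 − rank ∂_1 = 5 − 4 = 1, and the invariant factors of ∂_1 are all 1, so H_0 = Z.
  H_1: rank ker ∂_1 − rank ∂_2 = (9 − 4) − 5 = 0, and the invariant factors of ∂_2 are all 1, so H_1 = 0.
  H_2: rank ker ∂_2 − rank ∂_3 = (6 − 5) − 0 = 1, and there is no ∂_3, so H_2 = Z.

As a check, the Euler characteristic is 5 − 9 + 6 = 2, which agrees with 1 − 0 + 1 = 2.
(K is a triangulation of the 2-sphere S^2.)

H_0 = Z,  H_1 = 0,  H_2 = Z.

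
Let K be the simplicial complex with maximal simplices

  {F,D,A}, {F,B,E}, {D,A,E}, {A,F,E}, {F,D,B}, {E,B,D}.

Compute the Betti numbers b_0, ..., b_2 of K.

We work with the vertex ordering A < B < D < E < F. The simplices of K, each written with vertices in increasing order, are:

  0-simplices (5): A, B, D, E, F
  1-simplices (9): AD, AE, AF, BD, BE, BF, DE, DF, EF
  2-simplices (6): ADE, ADF, AEF, BDE, BDF, BEF

Hence C_0 ≅ Z^5, C_1 ≅ Z^9, C_2 ≅ Z^6.

Boundary ∂_1: C_1 → C_0 maps an edge to its endpoints' difference, ∂[p,q] = q − p. For instance
  ∂DF = F − D.
The resulting 5×9 matrix has rank 4, and its Smith normal form has invariant factors (1,1,1,1).

∂_2: C_2 → C_1 sends each 2-simplex [p,q,r] to [q,r] − [p,r] + [p,q]. For instance
  ∂BEF = EF − BF + BE,
  ∂BDF = DF − BF + BD.
The resulting 9×6 matrix has rank 5, and its Smith normal form has invariant factors (1,1,1,1,1).

Computing H_k = (kernel of ∂_k) / (image of ∂_{k+1}):

  H_0: rank C_0 − rank ∂_1 = 5 − 4 = 1, and the invariant factors of ∂_1 are all 1, so H_0 ≅ Z.
  H_1: rank ker ∂_1 − rank ∂_2 = (9 − 4) − 5 = 0, and the invariant factors of ∂_2 are all 1, so H_1 ≅ 0.
  H_2: rank ker ∂_2 − rank ∂_3 = (6 − 5) − 0 = 1, and there is no ∂_3, so H_2 ≅ Z.

Hence the Betti numbers are b_0 = 1, b_1 = 0, b_2 = 1.

b_0 = 1, b_1 = 0, b_2 = 1.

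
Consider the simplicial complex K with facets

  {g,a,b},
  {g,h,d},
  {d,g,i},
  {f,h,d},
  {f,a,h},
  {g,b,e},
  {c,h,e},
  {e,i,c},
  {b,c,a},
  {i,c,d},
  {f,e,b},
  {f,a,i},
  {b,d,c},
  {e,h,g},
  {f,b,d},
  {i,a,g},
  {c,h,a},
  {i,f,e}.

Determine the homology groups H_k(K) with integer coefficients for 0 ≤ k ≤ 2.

H_0 = Z,  H_1 = Z^2,  H_2 = Z.

Order the vertices as a < b < c < d < e < f < g < h < i. Listing each simplex with vertices in this order, K has dimension 2 with simplices:

  0-simplices (9): a, b, c, d, e, f, g, h, i
  1-simplices (27): ab, ac, af, ag, ah, ai, bc, bd, be, bf, bg, cd, ce, ch, ci, df, dg, dh, di, ef, eg, eh, ei, fh, fi, gh, gi
  2-simplices (18): abc, abg, ach, afh, afi, agi, bcd, bdf, bef, beg, cdi, ceh, cei, dfh, dgh, dgi, efi, egh

Hence C_0 ≅ Z^9, C_1 ≅ Z^27, C_2 ≅ Z^18.

Boundary ∂_1: C_1 → C_0 sends each edge [p,q] (with p < q) to q − p. For instance
  ∂gh = h − g.
The resulting 9×27 matrix has rank 8, and its Smith normal form has invariant factors (1,1,1,1,1,1,1,1).

∂_2: C_2 → C_1 acts by ∂[p,q,r] = [q,r] − [p,r] + [p,q]. For instance
  ∂egh = gh − eh + eg,
  ∂efi = fi − ei + ef.
As a 27×18 matrix over Z this has rank 17, with invariant factors (1,1,1,1,1,1,1,1,1,1,1,1,1,1,1,1,1).

From H_k ≅ ker(∂_k) / im(∂_{k+1}) we obtain:

  H_0: rank C_0 − rank ∂_1 = 9 − 8 = 1, and the invariant factors of ∂_1 are all 1, so H_0 = Z.
  H_1: rank ker ∂_1 − rank ∂_2 = (27 − 8) − 17 = 2, and the invariant factors of ∂_2 are all 1, so H_1 = Z^2.
  H_2: rank ker ∂_2 − rank ∂_3 = (18 − 17) − 0 = 1, and there is no ∂_3, so H_2 = Z.

(K is a triangulation of the torus T^2.)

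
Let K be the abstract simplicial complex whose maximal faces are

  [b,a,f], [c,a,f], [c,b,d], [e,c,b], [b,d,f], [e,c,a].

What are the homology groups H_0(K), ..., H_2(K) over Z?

H_0 ≅ Z,  H_1 ≅ Z,  H_2 = 0.

We work with the vertex ordering a < b < c < d < e < f. The simplices of K, each written with vertices in increasing order, are:

  0-simplices (6): a, b, c, d, e, f
  1-simplices (12): ab, ac, ae, af, bc, bd, be, bf, cd, ce, cf, df
  2-simplices (6): abf, ace, acf, bcd, bce, bdf

Hence C_0 ≅ Z^6, C_1 ≅ Z^12, C_2 ≅ Z^6.

∂_1: C_1 → C_0 is given by ∂[p,q] = [q] − [p]. For instance
  ∂af = f − a.
This gives a 6×12 integer matrix of rank 5; reducing to Smith normal form yields diagonal entries (1,1,1,1,1).

The boundary map ∂_2: C_2 → C_1 acts by ∂[p,q,r] = [q,r] − [p,r] + [p,q]. For instance
  ∂bdf = df − bf + bd,
  ∂bcd = cd − bd + bc.
As a 12×6 matrix over Z this has rank 6, with invariant factors (1,1,1,1,1,1).

Computing H_k = (kernel of ∂_k) / (image of ∂_{k+1}):

  H_0: rank C_0 − rank ∂_1 = 6 − 5 = 1, and the invariant factors of ∂_1 are all 1, so H_0 = Z.
  H_1: rank ker ∂_1 − rank ∂_2 = (12 − 5) − 6 = 1, and the invariant factors of ∂_2 are all 1, so H_1 = Z.
  H_2: rank ker ∂_2 − rank ∂_3 = (6 − 6) − 0 = 0, and there is no ∂_3, so H_2 = 0.

(K is a triangulation of the cylinder S^1 x I.)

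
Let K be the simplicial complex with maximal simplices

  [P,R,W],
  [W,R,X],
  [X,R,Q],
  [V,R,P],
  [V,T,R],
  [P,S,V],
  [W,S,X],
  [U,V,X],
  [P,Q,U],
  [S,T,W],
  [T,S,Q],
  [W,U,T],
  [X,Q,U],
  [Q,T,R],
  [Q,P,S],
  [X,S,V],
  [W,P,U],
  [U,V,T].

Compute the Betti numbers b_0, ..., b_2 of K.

b_0 = 1, b_1 = 2, b_2 = 1.

We work with the vertex ordering P < Q < R < S < T < U < V < W < X. The simplices of K, each written with vertices in increasing order, are:

  0-simplices (9): P, Q, R, S, T, U, V, W, X
  1-simplices (27): PQ, PR, PS, PU, PV, PW, QR, QS, QT, QU, QX, RT, RV, RW, RX, ST, SV, SW, SX, TU, TV, TW, UV, UW, UX, VX, WX
  2-simplices (18): PQS, PQU, PRV, PRW, PSV, PUW, QRT, QRX, QST, QUX, RTV, RWX, STW, SVX, SWX, TUV, TUW, UVX

giving chain groups C_0 ≅ Z^9, C_1 ≅ Z^27, C_2 ≅ Z^18.

The boundary map ∂_1: C_1 → C_0 is given by ∂[p,q] = [q] − [p].
This gives a 9×27 integer matrix of rank 8; reducing to Smith normal form yields diagonal entries (1,1,1,1,1,1,1,1).

The boundary map ∂_2: C_2 → C_1 maps a triangle to the signed sum of its edges. For instance
  ∂SWX = WX − SX + SW,
  ∂STW = TW − SW + ST.
The resulting 27×18 matrix has rank 17, and its Smith normal form has invariant factors (1,1,1,1,1,1,1,1,1,1,1,1,1,1,1,1,1).

From H_k ≅ ker(∂_k) / im(∂_{k+1}) we obtain:

  H_0: rank C_0 − rank ∂_1 = 9 − 8 = 1, and the invariant factors of ∂_1 are all 1, so H_0 = Z.
  H_1: rank ker ∂_1 − rank ∂_2 = (27 − 8) − 17 = 2, and the invariant factors of ∂_2 are all 1, so H_1 = Z^2.
  H_2: rank ker ∂_2 − rank ∂_3 = (18 − 17) − 0 = 1, and there is no ∂_3, so H_2 = Z.

As a check, the Euler characteristic is 9 − 27 + 18 = 0, which agrees with 1 − 2 + 1 = 0.

Hence the Betti numbers are b_0 = 1, b_1 = 2, b_2 = 1.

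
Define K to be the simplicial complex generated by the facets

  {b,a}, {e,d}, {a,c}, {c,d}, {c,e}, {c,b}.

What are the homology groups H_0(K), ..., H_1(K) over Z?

H_0 = Z,  H_1 = Z^2.

Take the total order a < b < c < d < e on the vertex set. Then K (dimension 1) consists of the simplices:

  0-simplices (5): a, b, c, d, e
  1-simplices (6): ab, ac, bc, cd, ce, de

giving chain groups C_0 ≅ Z^5, C_1 ≅ Z^6.

Boundary ∂_1: C_1 → C_0 maps an edge to its endpoints' difference, ∂[p,q] = q − p.
The resulting 5×6 matrix has rank 4, and its Smith normal form has invariant factors (1,1,1,1).

From H_k ≅ ker(∂_k) / im(∂_{k+1}) we obtain:

  H_0: rank C_0 − rank ∂_1 = 5 − 4 = 1, and the invariant factors of ∂_1 are all 1, so H_0 ≅ Z.
  H_1: rank ker ∂_1 − rank ∂_2 = (6 − 4) − 0 = 2, and there is no ∂_2, so H_1 ≅ Z^2.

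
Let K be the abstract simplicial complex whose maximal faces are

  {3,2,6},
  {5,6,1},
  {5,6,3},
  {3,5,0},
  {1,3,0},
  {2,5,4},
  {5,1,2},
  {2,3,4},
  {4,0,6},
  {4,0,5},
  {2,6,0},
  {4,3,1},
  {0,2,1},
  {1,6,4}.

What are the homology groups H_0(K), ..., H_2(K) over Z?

Take the total order 0 < 1 < 2 < 3 < 4 < 5 < 6 on the vertex set. Then K (dimension 2) consists of the simplices:

  0-simplices (7): [0], [1], [2], [3], [4], [5], [6]
  1-simplices (21): [0,1], [0,2], [0,3], [0,4], [0,5], [0,6], [1,2], [1,3], [1,4], [1,5], [1,6], [2,3], [2,4], [2,5], [2,6], [3,4], [3,5], [3,6], [4,5], [4,6], [5,6]
  2-simplices (14): [0,1,2], [0,1,3], [0,2,6], [0,3,5], [0,4,5], [0,4,6], [1,2,5], [1,3,4], [1,4,6], [1,5,6], [2,3,4], [2,3,6], [2,4,5], [3,5,6]

so the chain groups are C_0 ≅ Z^7, C_1 ≅ Z^21, C_2 ≅ Z^14.

Boundary ∂_1: C_1 → C_0 is given by ∂[p,q] = [q] − [p]. For instance
  ∂[3,4] = [4] − [3].
The 7×21 boundary matrix has rank 6 and Smith normal form diag(1,1,1,1,1,1).

The boundary map ∂_2: C_2 → C_1 acts by ∂[p,q,r] = [q,r] − [p,r] + [p,q]. For instance
  ∂[0,3,5] = [3,5] − [0,5] + [0,3],
  ∂[0,1,3] = [1,3] − [0,3] + [0,1].
The 21×14 boundary matrix has rank 13 and Smith normal form diag(1,1,1,1,1,1,1,1,1,1,1,1,1).

Now H_k = ker ∂_k / im ∂_{k+1}, so:

  H_0: rank C_0 − rank ∂_1 = 7 − 6 = 1, and the invariant factors of ∂_1 are all 1, so H_0 ≅ Z.
  H_1: rank ker ∂_1 − rank ∂_2 = (21 − 6) − 13 = 2, and the invariant factors of ∂_2 are all 1, so H_1 ≅ Z^2.
  H_2: rank ker ∂_2 − rank ∂_3 = (14 − 13) − 0 = 1, and there is no ∂_3, so H_2 ≅ Z.

H_0 = Z,  H_1 = Z^2,  H_2 = Z.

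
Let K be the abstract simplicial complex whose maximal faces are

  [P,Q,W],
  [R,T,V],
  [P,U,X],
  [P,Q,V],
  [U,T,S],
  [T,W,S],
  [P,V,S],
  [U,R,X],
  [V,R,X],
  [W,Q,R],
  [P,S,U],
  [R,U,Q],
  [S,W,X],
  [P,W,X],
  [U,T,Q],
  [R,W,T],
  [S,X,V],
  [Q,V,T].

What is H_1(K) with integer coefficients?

We work with the vertex ordering P < Q < R < S < T < U < V < W < X. The simplices of K, each written with vertices in increasing order, are:

  0-simplices (9): P, Q, R, S, T, U, V, W, X
  1-simplices (27): PQ, PS, PU, PV, PW, PX, QR, QT, QU, QV, QW, RT, RU, RV, RW, RX, ST, SU, SV, SW, SX, TU, TV, TW, UX, VX, WX
  2-simplices (18): PQV, PQW, PSU, PSV, PUX, PWX, QRU, QRW, QTU, QTV, RTV, RTW, RUX, RVX, STU, STW, SVX, SWX

Hence C_0 ≅ Z^9, C_1 ≅ Z^27, C_2 ≅ Z^18.

Boundary ∂_1: C_1 → C_0 maps an edge to its endpoints' difference, ∂[p,q] = q − p.
As a 9×27 matrix over Z this has rank 8, with invariant factors (1,1,1,1,1,1,1,1).

The boundary map ∂_2: C_2 → C_1 sends each 2-simplex [p,q,r] to [q,r] − [p,r] + [p,q]. For instance
  ∂PQW = QW − PW + PQ,
  ∂PQV = QV − PV + PQ.
The 27×18 boundary matrix has rank 18 and Smith normal form diag(1,1,1,1,1,1,1,1,1,1,1,1,1,1,1,1,1,2).

Reading off H_k = ker ∂_k / im ∂_{k+1}:

  H_1: rank ker ∂_1 − rank ∂_2 = (27 − 8) − 18 = 1, and ∂_2 has invariant factor 2 > 1, so H_1 = Z × Z/2.

H_1 = Z × Z/2.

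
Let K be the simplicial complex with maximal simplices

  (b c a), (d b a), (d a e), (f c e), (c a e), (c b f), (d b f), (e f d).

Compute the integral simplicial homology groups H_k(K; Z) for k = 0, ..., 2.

K has 6 vertices, 12 edges, 8 triangles.
rank ∂_0 = 0, rank ∂_1 = 5 ⇒ b_0 = 6 − 0 − 5 = 1; all invariant factors of ∂_1 are 1 so no torsion. So H_0 ≅ Z.
rank ∂_1 = 5, rank ∂_2 = 7 ⇒ b_1 = 12 − 5 − 7 = 0; all invariant factors of ∂_2 are 1 so no torsion. So H_1 ≅ 0.
rank ∂_2 = 7, rank ∂_3 = 0 ⇒ b_2 = 8 − 7 − 0 = 1. So H_2 ≅ Z.

H_0 ≅ Z,  H_1 = 0,  H_2 ≅ Z.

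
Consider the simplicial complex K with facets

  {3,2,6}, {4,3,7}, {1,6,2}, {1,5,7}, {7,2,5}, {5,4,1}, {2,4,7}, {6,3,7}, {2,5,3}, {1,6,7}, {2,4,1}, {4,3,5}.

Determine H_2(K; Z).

H_2 ≅ 0.

Take the total order 1 < 2 < 3 < 4 < 5 < 6 < 7 on the vertex set. Then K (dimension 2) consists of the simplices:

  0-simplices (7): [1], [2], [3], [4], [5], [6], [7]
  1-simplices (18): [1,2], [1,4], [1,5], [1,6], [1,7], [2,3], [2,4], [2,5], [2,6], [2,7], [3,4], [3,5], [3,6], [3,7], [4,5], [4,7], [5,7], [6,7]
  2-simplices (12): [1,2,4], [1,2,6], [1,4,5], [1,5,7], [1,6,7], [2,3,5], [2,3,6], [2,4,7], [2,5,7], [3,4,5], [3,4,7], [3,6,7]

so the chain groups are C_0 ≅ Z^7, C_1 ≅ Z^18, C_2 ≅ Z^12.

Boundary ∂_1: C_1 → C_0 sends each edge [p,q] (with p < q) to q − p. For instance
  ∂[3,4] = [4] − [3].
The resulting 7×18 matrix has rank 6, and its Smith normal form has invariant factors (1,1,1,1,1,1).

∂_2: C_2 → C_1 acts by ∂[p,q,r] = [q,r] − [p,r] + [p,q]. For instance
  ∂[3,6,7] = [6,7] − [3,7] + [3,6],
  ∂[3,4,5] = [4,5] − [3,5] + [3,4].
As a 18×12 matrix over Z this has rank 12, with invariant factors (1,1,1,1,1,1,1,1,1,1,1,2).

Reading off H_k = ker ∂_k / im ∂_{k+1}:

  H_2: rank ker ∂_2 − rank ∂_3 = (12 − 12) − 0 = 0, and there is no ∂_3, so H_2 = 0.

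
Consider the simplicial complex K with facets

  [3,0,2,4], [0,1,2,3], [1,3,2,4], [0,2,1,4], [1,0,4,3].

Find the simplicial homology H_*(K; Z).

Fix the vertex order 0 < 1 < 2 < 3 < 4 and write every simplex with vertices in increasing order. Then dim K = 3 and the simplices of K are:

  0-simplices (5): [0], [1], [2], [3], [4]
  1-simplices (10): [0,1], [0,2], [0,3], [0,4], [1,2], [1,3], [1,4], [2,3], [2,4], [3,4]
  2-simplices (10): [0,1,2], [0,1,3], [0,1,4], [0,2,3], [0,2,4], [0,3,4], [1,2,3], [1,2,4], [1,3,4], [2,3,4]
  3-simplices (5): [0,1,2,3], [0,1,2,4], [0,1,3,4], [0,2,3,4], [1,2,3,4]

so the chain groups are C_0 ≅ Z^5, C_1 ≅ Z^10, C_2 ≅ Z^10, C_3 ≅ Z^5.

Boundary ∂_1: C_1 → C_0 maps an edge to its endpoints' difference, ∂[p,q] = q − p.
The 5×10 boundary matrix has rank 4 and Smith normal form diag(1,1,1,1).

Boundary ∂_2: C_2 → C_1 maps a triangle to the signed sum of its edges. For instance
  ∂[1,3,4] = [3,4] − [1,4] + [1,3],
  ∂[0,1,3] = [1,3] − [0,3] + [0,1].
This gives a 10×10 integer matrix of rank 6; reducing to Smith normal form yields diagonal entries (1,1,1,1,1,1).

Boundary ∂_3: C_3 → C_2 sends each 3-simplex σ to the alternating sum Σ_i (−1)^i (σ with its i-th vertex removed). For instance
  ∂[1,2,3,4] = [2,3,4] − [1,3,4] + [1,2,4] − [1,2,3],
  ∂[0,1,2,4] = [1,2,4] − [0,2,4] + [0,1,4] − [0,1,2].
The resulting 10×5 matrix has rank 4, and its Smith normal form has invariant factors (1,1,1,1).

Now H_k = ker ∂_k / im ∂_{k+1}, so:

  H_0: rank C_0 − rank ∂_1 = 5 − 4 = 1, and the invariant factors of ∂_1 are all 1, so H_0 = Z.
  H_1: rank ker ∂_1 − rank ∂_2 = (10 − 4) − 6 = 0, and the invariant factors of ∂_2 are all 1, so H_1 = 0.
  H_2: rank ker ∂_2 − rank ∂_3 = (10 − 6) − 4 = 0, and the invariant factors of ∂_3 are all 1, so H_2 = 0.
  H_3: rank ker ∂_3 − rank ∂_4 = (5 − 4) − 0 = 1, and there is no ∂_4, so H_3 = Z.

H_0 = Z,  H_1 = 0,  H_2 = 0,  H_3 = Z.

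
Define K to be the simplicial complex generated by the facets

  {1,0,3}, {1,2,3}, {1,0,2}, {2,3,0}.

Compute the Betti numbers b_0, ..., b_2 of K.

b_0 = 1, b_1 = 0, b_2 = 1.

Fix the vertex order 0 < 1 < 2 < 3 and write every simplex with vertices in increasing order. Then dim K = 2 and the simplices of K are:

  0-simplices (4): [0], [1], [2], [3]
  1-simplices (6): [0,1], [0,2], [0,3], [1,2], [1,3], [2,3]
  2-simplices (4): [0,1,2], [0,1,3], [0,2,3], [1,2,3]

Hence C_0 ≅ Z^4, C_1 ≅ Z^6, C_2 ≅ Z^4.

The boundary map ∂_1: C_1 → C_0 is given by ∂[p,q] = [q] − [p]. For instance
  ∂[1,2] = [2] − [1].
As a 4×6 matrix over Z this has rank 3, with invariant factors (1,1,1).

∂_2: C_2 → C_1 sends each 2-simplex [p,q,r] to [q,r] − [p,r] + [p,q]. For instance
  ∂[0,2,3] = [2,3] − [0,3] + [0,2],
  ∂[0,1,3] = [1,3] − [0,3] + [0,1].
This gives a 6×4 integer matrix of rank 3; reducing to Smith normal form yields diagonal entries (1,1,1).

Now H_k = ker ∂_k / im ∂_{k+1}, so:

  H_0: rank C_0 − rank ∂_1 = 4 − 3 = 1, and the invariant factors of ∂_1 are all 1, so H_0 = Z.
  H_1: rank ker ∂_1 − rank ∂_2 = (6 − 3) − 3 = 0, and the invariant factors of ∂_2 are all 1, so H_1 = 0.
  H_2: rank ker ∂_2 − rank ∂_3 = (4 − 3) − 0 = 1, and there is no ∂_3, so H_2 = Z.

Hence the Betti numbers are b_0 = 1, b_1 = 0, b_2 = 1.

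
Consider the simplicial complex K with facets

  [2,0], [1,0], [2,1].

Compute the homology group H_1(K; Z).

We work with the vertex ordering 0 < 1 < 2. The simplices of K, each written with vertices in increasing order, are:

  0-simplices (3): [0], [1], [2]
  1-simplices (3): [0,1], [0,2], [1,2]

giving chain groups C_0 ≅ Z^3, C_1 ≅ Z^3.

Boundary ∂_1: C_1 → C_0 sends each edge [p,q] (with p < q) to q − p. For instance
  ∂[0,2] = [2] − [0].
This gives a 3×3 integer matrix of rank 2; reducing to Smith normal form yields diagonal entries (1,1).

Computing H_k = (kernel of ∂_k) / (image of ∂_{k+1}):

  H_1: rank ker ∂_1 − rank ∂_2 = (3 − 2) − 0 = 1, and there is no ∂_2, so H_1 = Z.

(K is a triangulation of the circle S^1.)

H_1 = Z.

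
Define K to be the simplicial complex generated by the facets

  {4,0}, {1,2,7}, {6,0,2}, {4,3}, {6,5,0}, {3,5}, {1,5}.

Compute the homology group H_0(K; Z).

H_0 ≅ Z.

K has 8 vertices, 12 edges, 3 triangles.
rank ∂_0 = 0, rank ∂_1 = 7 ⇒ b_0 = 8 − 0 − 7 = 1; all invariant factors of ∂_1 are 1 so no torsion. So H_0 = Z.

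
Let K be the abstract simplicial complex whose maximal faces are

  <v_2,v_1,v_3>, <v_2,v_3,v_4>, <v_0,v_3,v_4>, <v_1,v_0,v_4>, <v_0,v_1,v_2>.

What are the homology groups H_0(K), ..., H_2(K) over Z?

Fix the vertex order v_0 < v_1 < v_2 < v_3 < v_4 and write every simplex with vertices in increasing order. Then dim K = 2 and the simplices of K are:

  0-simplices (5): [v_0], [v_1], [v_2], [v_3], [v_4]
  1-simplices (10): [v_0,v_1], [v_0,v_2], [v_0,v_3], [v_0,v_4], [v_1,v_2], [v_1,v_3], [v_1,v_4], [v_2,v_3], [v_2,v_4], [v_3,v_4]
  2-simplices (5): [v_0,v_1,v_2], [v_0,v_1,v_4], [v_0,v_3,v_4], [v_1,v_2,v_3], [v_2,v_3,v_4]

so the chain groups are C_0 ≅ Z^5, C_1 ≅ Z^10, C_2 ≅ Z^5.

Boundary ∂_1: C_1 → C_0 maps an edge to its endpoints' difference, ∂[p,q] = q − p.
The 5×10 boundary matrix has rank 4 and Smith normal form diag(1,1,1,1).

∂_2: C_2 → C_1 acts by ∂[p,q,r] = [q,r] − [p,r] + [p,q]. For instance
  ∂[v_0,v_1,v_2] = [v_1,v_2] − [v_0,v_2] + [v_0,v_1],
  ∂[v_0,v_3,v_4] = [v_3,v_4] − [v_0,v_4] + [v_0,v_3].
The 10×5 boundary matrix has rank 5 and Smith normal form diag(1,1,1,1,1).

From H_k ≅ ker(∂_k) / im(∂_{k+1}) we obtain:

  H_0: rank C_0 − rank ∂_1 = 5 − 4 = 1, and the invariant factors of ∂_1 are all 1, so H_0 ≅ Z.
  H_1: rank ker ∂_1 − rank ∂_2 = (10 − 4) − 5 = 1, and the invariant factors of ∂_2 are all 1, so H_1 ≅ Z.
  H_2: rank ker ∂_2 − rank ∂_3 = (5 − 5) − 0 = 0, and there is no ∂_3, so H_2 ≅ 0.

H_0 = Z,  H_1 = Z,  H_2 = 0.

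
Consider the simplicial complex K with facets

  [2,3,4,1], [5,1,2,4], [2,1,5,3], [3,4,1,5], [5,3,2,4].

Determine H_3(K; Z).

H_3 = Z.

Take the total order 1 < 2 < 3 < 4 < 5 on the vertex set. Then K (dimension 3) consists of the simplices:

  0-simplices (5): [1], [2], [3], [4], [5]
  1-simplices (10): [1,2], [1,3], [1,4], [1,5], [2,3], [2,4], [2,5], [3,4], [3,5], [4,5]
  2-simplices (10): [1,2,3], [1,2,4], [1,2,5], [1,3,4], [1,3,5], [1,4,5], [2,3,4], [2,3,5], [2,4,5], [3,4,5]
  3-simplices (5): [1,2,3,4], [1,2,3,5], [1,2,4,5], [1,3,4,5], [2,3,4,5]

so the chain groups are C_0 ≅ Z^5, C_1 ≅ Z^10, C_2 ≅ Z^10, C_3 ≅ Z^5.

The boundary map ∂_1: C_1 → C_0 sends each edge [p,q] (with p < q) to q − p. For instance
  ∂[1,4] = [4] − [1].
This gives a 5×10 integer matrix of rank 4; reducing to Smith normal form yields diagonal entries (1,1,1,1).

Boundary ∂_2: C_2 → C_1 maps a triangle to the signed sum of its edges. For instance
  ∂[2,3,4] = [3,4] − [2,4] + [2,3],
  ∂[2,3,5] = [3,5] − [2,5] + [2,3].
The resulting 10×10 matrix has rank 6, and its Smith normal form has invariant factors (1,1,1,1,1,1).

Boundary ∂_3: C_3 → C_2 sends each 3-simplex σ to the alternating sum Σ_i (−1)^i (σ with its i-th vertex removed). For instance
  ∂[2,3,4,5] = [3,4,5] − [2,4,5] + [2,3,5] − [2,3,4],
  ∂[1,2,3,4] = [2,3,4] − [1,3,4] + [1,2,4] − [1,2,3].
The 10×5 boundary matrix has rank 4 and Smith normal form diag(1,1,1,1).

Now H_k = ker ∂_k / im ∂_{k+1}, so:

  H_3: rank ker ∂_3 − rank ∂_4 = (5 − 4) − 0 = 1, and there is no ∂_4, so H_3 ≅ Z.

(K is a triangulation of the 3-sphere S^3.)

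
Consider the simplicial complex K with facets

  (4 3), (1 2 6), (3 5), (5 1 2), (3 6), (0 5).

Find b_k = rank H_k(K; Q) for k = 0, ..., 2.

b_0 = 1, b_1 = 1, b_2 = 0.

We work with the vertex ordering 0 < 1 < 2 < 3 < 4 < 5 < 6. The simplices of K, each written with vertices in increasing order, are:

  0-simplices (7): [0], [1], [2], [3], [4], [5], [6]
  1-simplices (9): [0,5], [1,2], [1,5], [1,6], [2,5], [2,6], [3,4], [3,5], [3,6]
  2-simplices (2): [1,2,5], [1,2,6]

so the chain groups are C_0 ≅ Z^7, C_1 ≅ Z^9, C_2 ≅ Z^2.

The boundary map ∂_1: C_1 → C_0 maps an edge to its endpoints' difference, ∂[p,q] = q − p. For instance
  ∂[1,5] = [5] − [1].
The 7×9 boundary matrix has rank 6 and Smith normal form diag(1,1,1,1,1,1).

∂_2: C_2 → C_1 sends each 2-simplex [p,q,r] to [q,r] − [p,r] + [p,q]. For instance
  ∂[1,2,5] = [2,5] − [1,5] + [1,2],
  ∂[1,2,6] = [2,6] − [1,6] + [1,2].
As a 9×2 matrix over Z this has rank 2, with invariant factors (1,1).

From H_k ≅ ker(∂_k) / im(∂_{k+1}) we obtain:

  H_0: rank C_0 − rank ∂_1 = 7 − 6 = 1, and the invariant factors of ∂_1 are all 1, so H_0 ≅ Z.
  H_1: rank ker ∂_1 − rank ∂_2 = (9 − 6) − 2 = 1, and the invariant factors of ∂_2 are all 1, so H_1 ≅ Z.
  H_2: rank ker ∂_2 − rank ∂_3 = (2 − 2) − 0 = 0, and there is no ∂_3, so H_2 ≅ 0.

Hence the Betti numbers are b_0 = 1, b_1 = 1, b_2 = 0.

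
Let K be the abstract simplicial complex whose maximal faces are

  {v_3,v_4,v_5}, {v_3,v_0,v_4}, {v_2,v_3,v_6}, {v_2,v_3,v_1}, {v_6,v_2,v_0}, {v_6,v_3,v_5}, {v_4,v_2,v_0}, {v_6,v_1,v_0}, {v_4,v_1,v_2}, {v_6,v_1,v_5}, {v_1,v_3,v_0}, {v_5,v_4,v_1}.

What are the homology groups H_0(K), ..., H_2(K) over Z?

Order the vertices as v_0 < v_1 < v_2 < v_3 < v_4 < v_5 < v_6. Listing each simplex with vertices in this order, K has dimension 2 with simplices:

  0-simplices (7): [v_0], [v_1], [v_2], [v_3], [v_4], [v_5], [v_6]
  1-simplices (18): (18 of them)
  2-simplices (12): (12 of them)

Hence C_0 ≅ Z^7, C_1 ≅ Z^18, C_2 ≅ Z^12.

∂_1: C_1 → C_0 sends each edge [p,q] (with p < q) to q − p. For instance
  ∂[v_1,v_5] = [v_5] − [v_1].
This gives a 7×18 integer matrix of rank 6; reducing to Smith normal form yields diagonal entries (1,1,1,1,1,1).

Boundary ∂_2: C_2 → C_1 sends each 2-simplex [p,q,r] to [q,r] − [p,r] + [p,q]. For instance
  ∂[v_3,v_5,v_6] = [v_5,v_6] − [v_3,v_6] + [v_3,v_5],
  ∂[v_0,v_2,v_6] = [v_2,v_6] − [v_0,v_6] + [v_0,v_2].
The resulting 18×12 matrix has rank 12, and its Smith normal form has invariant factors (1,1,1,1,1,1,1,1,1,1,1,2).

Computing H_k = (kernel of ∂_k) / (image of ∂_{k+1}):

  H_0: rank C_0 − rank ∂_1 = 7 − 6 = 1, and the invariant factors of ∂_1 are all 1, so H_0 ≅ Z.
  H_1: rank ker ∂_1 − rank ∂_2 = (18 − 6) − 12 = 0, and ∂_2 has invariant factor 2 > 1, so H_1 ≅ Z/2.
  H_2: rank ker ∂_2 − rank ∂_3 = (12 − 12) − 0 = 0, and there is no ∂_3, so H_2 ≅ 0.

As a check, the Euler characteristic is 7 − 18 + 12 = 1, which agrees with 1 − 0 + 0 = 1.

H_0 ≅ Z,  H_1 ≅ Z/2,  H_2 = 0.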